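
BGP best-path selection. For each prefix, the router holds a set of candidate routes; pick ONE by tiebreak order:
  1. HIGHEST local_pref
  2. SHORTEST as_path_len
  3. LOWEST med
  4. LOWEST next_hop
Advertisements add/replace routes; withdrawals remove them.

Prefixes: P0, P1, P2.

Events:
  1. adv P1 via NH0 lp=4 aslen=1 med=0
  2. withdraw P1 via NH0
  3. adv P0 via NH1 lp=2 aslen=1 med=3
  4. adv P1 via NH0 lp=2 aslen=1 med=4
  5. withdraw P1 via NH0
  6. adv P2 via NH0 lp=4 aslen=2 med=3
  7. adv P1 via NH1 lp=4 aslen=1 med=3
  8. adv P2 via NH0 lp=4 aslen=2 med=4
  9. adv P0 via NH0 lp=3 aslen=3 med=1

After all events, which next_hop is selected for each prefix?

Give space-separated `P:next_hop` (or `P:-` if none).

Op 1: best P0=- P1=NH0 P2=-
Op 2: best P0=- P1=- P2=-
Op 3: best P0=NH1 P1=- P2=-
Op 4: best P0=NH1 P1=NH0 P2=-
Op 5: best P0=NH1 P1=- P2=-
Op 6: best P0=NH1 P1=- P2=NH0
Op 7: best P0=NH1 P1=NH1 P2=NH0
Op 8: best P0=NH1 P1=NH1 P2=NH0
Op 9: best P0=NH0 P1=NH1 P2=NH0

Answer: P0:NH0 P1:NH1 P2:NH0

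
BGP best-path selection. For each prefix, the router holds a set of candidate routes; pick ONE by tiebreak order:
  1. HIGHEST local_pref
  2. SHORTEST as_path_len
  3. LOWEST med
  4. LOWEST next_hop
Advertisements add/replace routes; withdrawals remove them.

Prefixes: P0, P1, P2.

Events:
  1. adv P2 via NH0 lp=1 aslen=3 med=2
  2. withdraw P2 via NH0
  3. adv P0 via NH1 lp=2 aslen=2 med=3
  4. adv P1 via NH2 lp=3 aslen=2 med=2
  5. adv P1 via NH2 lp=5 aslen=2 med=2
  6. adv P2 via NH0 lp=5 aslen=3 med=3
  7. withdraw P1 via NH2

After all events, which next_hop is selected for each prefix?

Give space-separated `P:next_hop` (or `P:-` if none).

Answer: P0:NH1 P1:- P2:NH0

Derivation:
Op 1: best P0=- P1=- P2=NH0
Op 2: best P0=- P1=- P2=-
Op 3: best P0=NH1 P1=- P2=-
Op 4: best P0=NH1 P1=NH2 P2=-
Op 5: best P0=NH1 P1=NH2 P2=-
Op 6: best P0=NH1 P1=NH2 P2=NH0
Op 7: best P0=NH1 P1=- P2=NH0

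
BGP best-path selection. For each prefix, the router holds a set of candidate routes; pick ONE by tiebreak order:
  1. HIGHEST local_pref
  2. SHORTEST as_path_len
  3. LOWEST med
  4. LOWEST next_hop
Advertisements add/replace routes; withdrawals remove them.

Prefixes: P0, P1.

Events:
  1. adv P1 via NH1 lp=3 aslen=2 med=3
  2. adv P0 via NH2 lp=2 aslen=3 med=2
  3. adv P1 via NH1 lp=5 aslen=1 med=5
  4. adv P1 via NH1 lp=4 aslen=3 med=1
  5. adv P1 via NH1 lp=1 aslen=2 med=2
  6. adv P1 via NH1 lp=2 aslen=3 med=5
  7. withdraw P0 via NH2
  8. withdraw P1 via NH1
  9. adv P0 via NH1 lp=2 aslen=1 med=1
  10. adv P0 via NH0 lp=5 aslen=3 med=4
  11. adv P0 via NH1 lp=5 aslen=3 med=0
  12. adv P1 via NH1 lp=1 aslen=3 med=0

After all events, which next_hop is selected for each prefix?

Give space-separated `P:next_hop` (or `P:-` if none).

Answer: P0:NH1 P1:NH1

Derivation:
Op 1: best P0=- P1=NH1
Op 2: best P0=NH2 P1=NH1
Op 3: best P0=NH2 P1=NH1
Op 4: best P0=NH2 P1=NH1
Op 5: best P0=NH2 P1=NH1
Op 6: best P0=NH2 P1=NH1
Op 7: best P0=- P1=NH1
Op 8: best P0=- P1=-
Op 9: best P0=NH1 P1=-
Op 10: best P0=NH0 P1=-
Op 11: best P0=NH1 P1=-
Op 12: best P0=NH1 P1=NH1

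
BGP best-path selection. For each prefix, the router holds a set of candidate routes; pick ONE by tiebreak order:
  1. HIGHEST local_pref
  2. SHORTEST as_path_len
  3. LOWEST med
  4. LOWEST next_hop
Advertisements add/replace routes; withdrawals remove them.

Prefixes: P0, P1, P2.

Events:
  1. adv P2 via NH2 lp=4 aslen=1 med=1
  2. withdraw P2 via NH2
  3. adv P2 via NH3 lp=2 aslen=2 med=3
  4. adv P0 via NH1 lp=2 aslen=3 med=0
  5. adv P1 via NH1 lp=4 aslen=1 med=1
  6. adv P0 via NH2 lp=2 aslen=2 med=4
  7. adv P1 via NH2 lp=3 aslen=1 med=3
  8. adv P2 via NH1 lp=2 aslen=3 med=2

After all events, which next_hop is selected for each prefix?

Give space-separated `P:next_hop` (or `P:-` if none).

Op 1: best P0=- P1=- P2=NH2
Op 2: best P0=- P1=- P2=-
Op 3: best P0=- P1=- P2=NH3
Op 4: best P0=NH1 P1=- P2=NH3
Op 5: best P0=NH1 P1=NH1 P2=NH3
Op 6: best P0=NH2 P1=NH1 P2=NH3
Op 7: best P0=NH2 P1=NH1 P2=NH3
Op 8: best P0=NH2 P1=NH1 P2=NH3

Answer: P0:NH2 P1:NH1 P2:NH3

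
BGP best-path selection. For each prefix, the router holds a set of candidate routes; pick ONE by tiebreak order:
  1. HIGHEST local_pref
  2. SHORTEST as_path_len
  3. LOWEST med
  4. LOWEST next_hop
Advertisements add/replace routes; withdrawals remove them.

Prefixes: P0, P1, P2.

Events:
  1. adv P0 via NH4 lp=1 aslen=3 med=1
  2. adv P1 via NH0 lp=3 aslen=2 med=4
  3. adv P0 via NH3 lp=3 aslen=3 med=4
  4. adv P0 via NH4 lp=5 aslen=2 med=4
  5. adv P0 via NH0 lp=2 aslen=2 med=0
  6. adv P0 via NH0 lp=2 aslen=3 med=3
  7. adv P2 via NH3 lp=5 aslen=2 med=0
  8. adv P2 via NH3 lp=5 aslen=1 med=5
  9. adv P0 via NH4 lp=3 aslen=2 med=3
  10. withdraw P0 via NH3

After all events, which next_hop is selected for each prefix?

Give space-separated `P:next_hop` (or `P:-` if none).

Op 1: best P0=NH4 P1=- P2=-
Op 2: best P0=NH4 P1=NH0 P2=-
Op 3: best P0=NH3 P1=NH0 P2=-
Op 4: best P0=NH4 P1=NH0 P2=-
Op 5: best P0=NH4 P1=NH0 P2=-
Op 6: best P0=NH4 P1=NH0 P2=-
Op 7: best P0=NH4 P1=NH0 P2=NH3
Op 8: best P0=NH4 P1=NH0 P2=NH3
Op 9: best P0=NH4 P1=NH0 P2=NH3
Op 10: best P0=NH4 P1=NH0 P2=NH3

Answer: P0:NH4 P1:NH0 P2:NH3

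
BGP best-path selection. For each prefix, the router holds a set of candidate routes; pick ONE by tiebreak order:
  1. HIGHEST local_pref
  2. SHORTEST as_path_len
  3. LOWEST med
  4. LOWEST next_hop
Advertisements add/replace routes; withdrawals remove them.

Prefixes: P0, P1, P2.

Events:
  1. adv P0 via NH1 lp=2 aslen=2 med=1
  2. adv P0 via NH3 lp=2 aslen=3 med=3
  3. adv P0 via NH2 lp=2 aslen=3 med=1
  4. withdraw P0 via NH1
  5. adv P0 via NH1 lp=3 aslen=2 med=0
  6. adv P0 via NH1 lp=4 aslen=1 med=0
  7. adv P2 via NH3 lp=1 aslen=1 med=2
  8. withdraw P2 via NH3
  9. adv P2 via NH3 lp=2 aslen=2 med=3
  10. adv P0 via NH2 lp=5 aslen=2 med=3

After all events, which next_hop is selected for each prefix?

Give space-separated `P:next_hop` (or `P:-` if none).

Answer: P0:NH2 P1:- P2:NH3

Derivation:
Op 1: best P0=NH1 P1=- P2=-
Op 2: best P0=NH1 P1=- P2=-
Op 3: best P0=NH1 P1=- P2=-
Op 4: best P0=NH2 P1=- P2=-
Op 5: best P0=NH1 P1=- P2=-
Op 6: best P0=NH1 P1=- P2=-
Op 7: best P0=NH1 P1=- P2=NH3
Op 8: best P0=NH1 P1=- P2=-
Op 9: best P0=NH1 P1=- P2=NH3
Op 10: best P0=NH2 P1=- P2=NH3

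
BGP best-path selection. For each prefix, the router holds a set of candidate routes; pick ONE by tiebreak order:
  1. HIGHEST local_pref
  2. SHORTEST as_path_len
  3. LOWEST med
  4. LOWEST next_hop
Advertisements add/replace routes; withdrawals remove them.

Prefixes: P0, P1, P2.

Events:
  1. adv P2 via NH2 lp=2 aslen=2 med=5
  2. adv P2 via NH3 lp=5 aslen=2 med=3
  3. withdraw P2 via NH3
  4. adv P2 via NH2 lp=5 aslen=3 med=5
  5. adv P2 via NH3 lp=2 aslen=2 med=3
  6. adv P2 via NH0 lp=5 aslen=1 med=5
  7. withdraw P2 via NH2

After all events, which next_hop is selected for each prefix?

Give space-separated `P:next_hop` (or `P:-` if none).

Op 1: best P0=- P1=- P2=NH2
Op 2: best P0=- P1=- P2=NH3
Op 3: best P0=- P1=- P2=NH2
Op 4: best P0=- P1=- P2=NH2
Op 5: best P0=- P1=- P2=NH2
Op 6: best P0=- P1=- P2=NH0
Op 7: best P0=- P1=- P2=NH0

Answer: P0:- P1:- P2:NH0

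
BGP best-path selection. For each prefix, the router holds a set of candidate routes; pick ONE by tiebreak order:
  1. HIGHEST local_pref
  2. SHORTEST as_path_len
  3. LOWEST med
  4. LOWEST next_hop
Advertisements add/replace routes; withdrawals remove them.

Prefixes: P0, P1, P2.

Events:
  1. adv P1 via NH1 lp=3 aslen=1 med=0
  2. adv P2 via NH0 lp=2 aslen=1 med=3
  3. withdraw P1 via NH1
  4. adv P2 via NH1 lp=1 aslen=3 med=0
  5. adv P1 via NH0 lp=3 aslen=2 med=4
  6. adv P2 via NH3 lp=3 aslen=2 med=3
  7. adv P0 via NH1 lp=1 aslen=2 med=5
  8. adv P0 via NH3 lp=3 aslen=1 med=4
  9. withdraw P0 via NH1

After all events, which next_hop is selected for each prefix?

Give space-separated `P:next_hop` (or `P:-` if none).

Op 1: best P0=- P1=NH1 P2=-
Op 2: best P0=- P1=NH1 P2=NH0
Op 3: best P0=- P1=- P2=NH0
Op 4: best P0=- P1=- P2=NH0
Op 5: best P0=- P1=NH0 P2=NH0
Op 6: best P0=- P1=NH0 P2=NH3
Op 7: best P0=NH1 P1=NH0 P2=NH3
Op 8: best P0=NH3 P1=NH0 P2=NH3
Op 9: best P0=NH3 P1=NH0 P2=NH3

Answer: P0:NH3 P1:NH0 P2:NH3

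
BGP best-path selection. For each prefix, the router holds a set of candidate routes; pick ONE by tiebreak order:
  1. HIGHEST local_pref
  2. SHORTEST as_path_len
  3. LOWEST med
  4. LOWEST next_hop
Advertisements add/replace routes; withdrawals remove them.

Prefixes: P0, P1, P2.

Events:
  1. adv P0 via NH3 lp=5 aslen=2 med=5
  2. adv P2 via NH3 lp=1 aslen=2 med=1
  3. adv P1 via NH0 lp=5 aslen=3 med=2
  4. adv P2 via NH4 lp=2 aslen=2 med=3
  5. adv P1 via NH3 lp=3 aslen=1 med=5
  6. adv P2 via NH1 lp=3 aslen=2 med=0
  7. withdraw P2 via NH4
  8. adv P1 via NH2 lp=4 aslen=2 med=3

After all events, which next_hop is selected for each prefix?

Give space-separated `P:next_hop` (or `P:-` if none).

Op 1: best P0=NH3 P1=- P2=-
Op 2: best P0=NH3 P1=- P2=NH3
Op 3: best P0=NH3 P1=NH0 P2=NH3
Op 4: best P0=NH3 P1=NH0 P2=NH4
Op 5: best P0=NH3 P1=NH0 P2=NH4
Op 6: best P0=NH3 P1=NH0 P2=NH1
Op 7: best P0=NH3 P1=NH0 P2=NH1
Op 8: best P0=NH3 P1=NH0 P2=NH1

Answer: P0:NH3 P1:NH0 P2:NH1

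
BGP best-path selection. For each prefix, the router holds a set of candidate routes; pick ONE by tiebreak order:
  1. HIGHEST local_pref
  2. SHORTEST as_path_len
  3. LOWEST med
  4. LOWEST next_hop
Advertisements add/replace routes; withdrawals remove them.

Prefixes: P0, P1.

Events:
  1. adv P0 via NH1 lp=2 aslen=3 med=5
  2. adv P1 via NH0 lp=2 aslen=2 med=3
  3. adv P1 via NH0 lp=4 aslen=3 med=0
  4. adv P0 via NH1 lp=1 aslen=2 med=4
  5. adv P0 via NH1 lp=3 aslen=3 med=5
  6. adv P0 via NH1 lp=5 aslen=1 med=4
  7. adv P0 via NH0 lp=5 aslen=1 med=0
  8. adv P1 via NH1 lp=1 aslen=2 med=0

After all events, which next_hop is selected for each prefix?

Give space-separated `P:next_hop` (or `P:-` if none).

Op 1: best P0=NH1 P1=-
Op 2: best P0=NH1 P1=NH0
Op 3: best P0=NH1 P1=NH0
Op 4: best P0=NH1 P1=NH0
Op 5: best P0=NH1 P1=NH0
Op 6: best P0=NH1 P1=NH0
Op 7: best P0=NH0 P1=NH0
Op 8: best P0=NH0 P1=NH0

Answer: P0:NH0 P1:NH0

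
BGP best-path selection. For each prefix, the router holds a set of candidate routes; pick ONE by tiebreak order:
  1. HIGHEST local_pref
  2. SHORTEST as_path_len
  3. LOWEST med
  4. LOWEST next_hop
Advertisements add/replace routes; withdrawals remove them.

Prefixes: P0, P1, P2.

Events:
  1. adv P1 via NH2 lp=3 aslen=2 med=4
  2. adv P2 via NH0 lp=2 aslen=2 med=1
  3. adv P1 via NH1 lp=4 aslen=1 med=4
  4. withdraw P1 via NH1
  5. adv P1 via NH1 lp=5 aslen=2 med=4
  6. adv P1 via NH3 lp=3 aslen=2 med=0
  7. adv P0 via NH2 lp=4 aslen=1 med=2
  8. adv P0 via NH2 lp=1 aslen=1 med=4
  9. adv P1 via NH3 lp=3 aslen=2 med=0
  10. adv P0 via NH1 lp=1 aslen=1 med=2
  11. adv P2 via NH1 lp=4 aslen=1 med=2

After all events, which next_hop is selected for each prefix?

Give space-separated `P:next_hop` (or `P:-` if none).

Answer: P0:NH1 P1:NH1 P2:NH1

Derivation:
Op 1: best P0=- P1=NH2 P2=-
Op 2: best P0=- P1=NH2 P2=NH0
Op 3: best P0=- P1=NH1 P2=NH0
Op 4: best P0=- P1=NH2 P2=NH0
Op 5: best P0=- P1=NH1 P2=NH0
Op 6: best P0=- P1=NH1 P2=NH0
Op 7: best P0=NH2 P1=NH1 P2=NH0
Op 8: best P0=NH2 P1=NH1 P2=NH0
Op 9: best P0=NH2 P1=NH1 P2=NH0
Op 10: best P0=NH1 P1=NH1 P2=NH0
Op 11: best P0=NH1 P1=NH1 P2=NH1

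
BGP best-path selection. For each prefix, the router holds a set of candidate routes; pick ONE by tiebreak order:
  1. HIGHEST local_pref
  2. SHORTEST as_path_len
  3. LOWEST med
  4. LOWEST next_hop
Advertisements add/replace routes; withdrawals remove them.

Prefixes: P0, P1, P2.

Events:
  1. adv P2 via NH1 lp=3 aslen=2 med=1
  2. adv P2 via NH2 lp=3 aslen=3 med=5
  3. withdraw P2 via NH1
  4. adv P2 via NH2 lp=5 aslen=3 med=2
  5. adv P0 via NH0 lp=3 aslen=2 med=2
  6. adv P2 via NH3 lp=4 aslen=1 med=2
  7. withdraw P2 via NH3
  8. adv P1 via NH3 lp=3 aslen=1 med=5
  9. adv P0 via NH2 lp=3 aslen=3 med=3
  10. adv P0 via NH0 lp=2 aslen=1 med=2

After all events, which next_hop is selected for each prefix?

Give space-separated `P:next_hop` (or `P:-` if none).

Op 1: best P0=- P1=- P2=NH1
Op 2: best P0=- P1=- P2=NH1
Op 3: best P0=- P1=- P2=NH2
Op 4: best P0=- P1=- P2=NH2
Op 5: best P0=NH0 P1=- P2=NH2
Op 6: best P0=NH0 P1=- P2=NH2
Op 7: best P0=NH0 P1=- P2=NH2
Op 8: best P0=NH0 P1=NH3 P2=NH2
Op 9: best P0=NH0 P1=NH3 P2=NH2
Op 10: best P0=NH2 P1=NH3 P2=NH2

Answer: P0:NH2 P1:NH3 P2:NH2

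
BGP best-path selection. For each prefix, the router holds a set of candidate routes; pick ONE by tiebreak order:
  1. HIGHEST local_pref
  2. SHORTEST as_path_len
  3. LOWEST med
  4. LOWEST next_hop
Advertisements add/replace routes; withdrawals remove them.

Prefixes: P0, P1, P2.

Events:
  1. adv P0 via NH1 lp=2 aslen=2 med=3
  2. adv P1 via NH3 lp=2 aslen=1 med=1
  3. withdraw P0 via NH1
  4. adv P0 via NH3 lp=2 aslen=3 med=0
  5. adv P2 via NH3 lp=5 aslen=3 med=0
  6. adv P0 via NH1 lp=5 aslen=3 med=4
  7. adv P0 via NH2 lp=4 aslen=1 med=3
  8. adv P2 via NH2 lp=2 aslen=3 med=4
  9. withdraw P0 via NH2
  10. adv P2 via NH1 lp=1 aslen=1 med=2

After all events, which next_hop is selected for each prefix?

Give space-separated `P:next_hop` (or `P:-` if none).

Op 1: best P0=NH1 P1=- P2=-
Op 2: best P0=NH1 P1=NH3 P2=-
Op 3: best P0=- P1=NH3 P2=-
Op 4: best P0=NH3 P1=NH3 P2=-
Op 5: best P0=NH3 P1=NH3 P2=NH3
Op 6: best P0=NH1 P1=NH3 P2=NH3
Op 7: best P0=NH1 P1=NH3 P2=NH3
Op 8: best P0=NH1 P1=NH3 P2=NH3
Op 9: best P0=NH1 P1=NH3 P2=NH3
Op 10: best P0=NH1 P1=NH3 P2=NH3

Answer: P0:NH1 P1:NH3 P2:NH3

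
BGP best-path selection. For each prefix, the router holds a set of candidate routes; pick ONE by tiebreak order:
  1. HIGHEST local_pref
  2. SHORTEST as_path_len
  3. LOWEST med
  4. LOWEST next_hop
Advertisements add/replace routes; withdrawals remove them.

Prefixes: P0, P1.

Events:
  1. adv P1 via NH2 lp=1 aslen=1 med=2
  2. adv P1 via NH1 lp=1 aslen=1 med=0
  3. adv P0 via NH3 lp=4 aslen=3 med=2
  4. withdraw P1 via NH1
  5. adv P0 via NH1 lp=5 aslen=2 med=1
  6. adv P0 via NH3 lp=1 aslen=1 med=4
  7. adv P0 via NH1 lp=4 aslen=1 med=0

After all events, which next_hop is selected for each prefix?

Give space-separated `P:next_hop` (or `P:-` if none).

Op 1: best P0=- P1=NH2
Op 2: best P0=- P1=NH1
Op 3: best P0=NH3 P1=NH1
Op 4: best P0=NH3 P1=NH2
Op 5: best P0=NH1 P1=NH2
Op 6: best P0=NH1 P1=NH2
Op 7: best P0=NH1 P1=NH2

Answer: P0:NH1 P1:NH2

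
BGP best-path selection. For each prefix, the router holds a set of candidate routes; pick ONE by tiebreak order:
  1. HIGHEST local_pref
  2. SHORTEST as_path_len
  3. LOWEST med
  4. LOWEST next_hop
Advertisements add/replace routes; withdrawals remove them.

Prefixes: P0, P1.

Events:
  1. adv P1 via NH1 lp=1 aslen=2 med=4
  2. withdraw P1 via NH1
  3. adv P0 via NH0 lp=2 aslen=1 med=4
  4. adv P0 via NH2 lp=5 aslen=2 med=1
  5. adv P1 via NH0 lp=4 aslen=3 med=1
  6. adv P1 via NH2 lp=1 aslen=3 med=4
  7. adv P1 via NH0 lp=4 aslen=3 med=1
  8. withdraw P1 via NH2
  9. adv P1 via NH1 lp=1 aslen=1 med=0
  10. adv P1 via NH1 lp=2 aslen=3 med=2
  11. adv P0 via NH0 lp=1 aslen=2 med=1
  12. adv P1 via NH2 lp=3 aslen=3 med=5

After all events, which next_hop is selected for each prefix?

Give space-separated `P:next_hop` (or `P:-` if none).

Op 1: best P0=- P1=NH1
Op 2: best P0=- P1=-
Op 3: best P0=NH0 P1=-
Op 4: best P0=NH2 P1=-
Op 5: best P0=NH2 P1=NH0
Op 6: best P0=NH2 P1=NH0
Op 7: best P0=NH2 P1=NH0
Op 8: best P0=NH2 P1=NH0
Op 9: best P0=NH2 P1=NH0
Op 10: best P0=NH2 P1=NH0
Op 11: best P0=NH2 P1=NH0
Op 12: best P0=NH2 P1=NH0

Answer: P0:NH2 P1:NH0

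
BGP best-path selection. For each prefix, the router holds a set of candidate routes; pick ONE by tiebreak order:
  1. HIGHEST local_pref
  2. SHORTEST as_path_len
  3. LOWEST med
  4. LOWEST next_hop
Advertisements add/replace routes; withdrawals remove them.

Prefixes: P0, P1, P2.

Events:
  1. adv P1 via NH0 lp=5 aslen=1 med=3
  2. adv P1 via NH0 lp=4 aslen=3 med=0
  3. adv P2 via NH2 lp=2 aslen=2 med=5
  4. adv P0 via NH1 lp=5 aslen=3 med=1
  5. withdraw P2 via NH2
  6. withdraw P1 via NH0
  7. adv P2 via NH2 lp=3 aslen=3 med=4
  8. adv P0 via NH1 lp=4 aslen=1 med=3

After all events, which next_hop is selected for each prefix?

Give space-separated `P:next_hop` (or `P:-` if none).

Answer: P0:NH1 P1:- P2:NH2

Derivation:
Op 1: best P0=- P1=NH0 P2=-
Op 2: best P0=- P1=NH0 P2=-
Op 3: best P0=- P1=NH0 P2=NH2
Op 4: best P0=NH1 P1=NH0 P2=NH2
Op 5: best P0=NH1 P1=NH0 P2=-
Op 6: best P0=NH1 P1=- P2=-
Op 7: best P0=NH1 P1=- P2=NH2
Op 8: best P0=NH1 P1=- P2=NH2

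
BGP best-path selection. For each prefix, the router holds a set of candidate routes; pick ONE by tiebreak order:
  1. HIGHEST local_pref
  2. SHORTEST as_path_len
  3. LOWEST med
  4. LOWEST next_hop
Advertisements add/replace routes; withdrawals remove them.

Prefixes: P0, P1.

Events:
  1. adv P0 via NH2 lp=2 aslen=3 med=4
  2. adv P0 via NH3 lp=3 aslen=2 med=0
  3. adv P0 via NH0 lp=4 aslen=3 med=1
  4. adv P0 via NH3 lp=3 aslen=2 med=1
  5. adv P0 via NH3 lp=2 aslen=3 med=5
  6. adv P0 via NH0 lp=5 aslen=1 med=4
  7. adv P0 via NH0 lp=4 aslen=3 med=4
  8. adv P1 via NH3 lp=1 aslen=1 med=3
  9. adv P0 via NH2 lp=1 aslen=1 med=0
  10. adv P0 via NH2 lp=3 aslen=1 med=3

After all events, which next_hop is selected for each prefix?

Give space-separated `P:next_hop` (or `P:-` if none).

Op 1: best P0=NH2 P1=-
Op 2: best P0=NH3 P1=-
Op 3: best P0=NH0 P1=-
Op 4: best P0=NH0 P1=-
Op 5: best P0=NH0 P1=-
Op 6: best P0=NH0 P1=-
Op 7: best P0=NH0 P1=-
Op 8: best P0=NH0 P1=NH3
Op 9: best P0=NH0 P1=NH3
Op 10: best P0=NH0 P1=NH3

Answer: P0:NH0 P1:NH3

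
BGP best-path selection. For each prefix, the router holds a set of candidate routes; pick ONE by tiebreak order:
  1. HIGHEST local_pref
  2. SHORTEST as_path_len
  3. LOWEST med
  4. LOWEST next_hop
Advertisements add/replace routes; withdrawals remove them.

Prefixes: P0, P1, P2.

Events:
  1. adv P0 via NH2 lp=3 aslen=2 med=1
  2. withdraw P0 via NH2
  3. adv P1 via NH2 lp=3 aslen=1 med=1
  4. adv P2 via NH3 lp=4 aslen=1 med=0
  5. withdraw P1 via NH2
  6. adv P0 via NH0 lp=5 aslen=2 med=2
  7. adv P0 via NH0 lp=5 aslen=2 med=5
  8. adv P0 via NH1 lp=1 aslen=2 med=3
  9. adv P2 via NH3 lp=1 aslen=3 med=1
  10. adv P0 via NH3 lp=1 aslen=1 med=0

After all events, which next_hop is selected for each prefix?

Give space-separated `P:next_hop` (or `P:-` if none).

Answer: P0:NH0 P1:- P2:NH3

Derivation:
Op 1: best P0=NH2 P1=- P2=-
Op 2: best P0=- P1=- P2=-
Op 3: best P0=- P1=NH2 P2=-
Op 4: best P0=- P1=NH2 P2=NH3
Op 5: best P0=- P1=- P2=NH3
Op 6: best P0=NH0 P1=- P2=NH3
Op 7: best P0=NH0 P1=- P2=NH3
Op 8: best P0=NH0 P1=- P2=NH3
Op 9: best P0=NH0 P1=- P2=NH3
Op 10: best P0=NH0 P1=- P2=NH3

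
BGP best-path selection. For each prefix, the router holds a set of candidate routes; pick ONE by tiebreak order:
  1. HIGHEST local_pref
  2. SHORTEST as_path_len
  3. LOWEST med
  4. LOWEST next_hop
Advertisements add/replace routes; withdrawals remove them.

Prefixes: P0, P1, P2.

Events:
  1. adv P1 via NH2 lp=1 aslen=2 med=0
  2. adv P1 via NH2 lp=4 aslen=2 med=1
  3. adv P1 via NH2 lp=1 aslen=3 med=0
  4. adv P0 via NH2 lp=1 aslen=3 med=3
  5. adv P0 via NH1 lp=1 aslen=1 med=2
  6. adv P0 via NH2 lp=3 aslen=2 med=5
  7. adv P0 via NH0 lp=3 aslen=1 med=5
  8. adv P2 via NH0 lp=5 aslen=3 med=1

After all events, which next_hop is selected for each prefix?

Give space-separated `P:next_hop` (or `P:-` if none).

Op 1: best P0=- P1=NH2 P2=-
Op 2: best P0=- P1=NH2 P2=-
Op 3: best P0=- P1=NH2 P2=-
Op 4: best P0=NH2 P1=NH2 P2=-
Op 5: best P0=NH1 P1=NH2 P2=-
Op 6: best P0=NH2 P1=NH2 P2=-
Op 7: best P0=NH0 P1=NH2 P2=-
Op 8: best P0=NH0 P1=NH2 P2=NH0

Answer: P0:NH0 P1:NH2 P2:NH0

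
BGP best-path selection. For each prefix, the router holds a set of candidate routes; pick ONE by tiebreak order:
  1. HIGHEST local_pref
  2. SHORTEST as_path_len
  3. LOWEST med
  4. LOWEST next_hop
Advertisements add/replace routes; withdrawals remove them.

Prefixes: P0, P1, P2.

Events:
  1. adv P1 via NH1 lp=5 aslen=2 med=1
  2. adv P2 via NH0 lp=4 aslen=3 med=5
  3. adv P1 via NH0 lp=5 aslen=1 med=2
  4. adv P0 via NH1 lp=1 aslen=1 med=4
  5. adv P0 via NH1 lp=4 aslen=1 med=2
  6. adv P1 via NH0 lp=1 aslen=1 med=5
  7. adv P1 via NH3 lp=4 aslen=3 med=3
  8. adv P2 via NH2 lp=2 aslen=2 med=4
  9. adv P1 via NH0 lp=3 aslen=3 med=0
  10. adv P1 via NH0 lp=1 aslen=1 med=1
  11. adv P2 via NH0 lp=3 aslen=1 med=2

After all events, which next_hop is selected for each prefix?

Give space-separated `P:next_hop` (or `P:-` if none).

Answer: P0:NH1 P1:NH1 P2:NH0

Derivation:
Op 1: best P0=- P1=NH1 P2=-
Op 2: best P0=- P1=NH1 P2=NH0
Op 3: best P0=- P1=NH0 P2=NH0
Op 4: best P0=NH1 P1=NH0 P2=NH0
Op 5: best P0=NH1 P1=NH0 P2=NH0
Op 6: best P0=NH1 P1=NH1 P2=NH0
Op 7: best P0=NH1 P1=NH1 P2=NH0
Op 8: best P0=NH1 P1=NH1 P2=NH0
Op 9: best P0=NH1 P1=NH1 P2=NH0
Op 10: best P0=NH1 P1=NH1 P2=NH0
Op 11: best P0=NH1 P1=NH1 P2=NH0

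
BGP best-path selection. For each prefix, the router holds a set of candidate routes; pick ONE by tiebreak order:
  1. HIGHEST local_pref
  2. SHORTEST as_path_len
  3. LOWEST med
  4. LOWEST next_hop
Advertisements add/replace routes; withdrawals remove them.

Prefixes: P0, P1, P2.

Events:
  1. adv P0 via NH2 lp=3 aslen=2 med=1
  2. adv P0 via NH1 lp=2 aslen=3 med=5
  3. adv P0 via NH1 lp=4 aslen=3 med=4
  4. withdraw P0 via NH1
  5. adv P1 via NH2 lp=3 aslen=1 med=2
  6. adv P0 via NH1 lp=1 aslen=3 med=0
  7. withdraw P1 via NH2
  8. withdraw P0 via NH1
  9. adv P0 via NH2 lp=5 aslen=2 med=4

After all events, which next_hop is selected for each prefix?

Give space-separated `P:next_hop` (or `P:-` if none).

Op 1: best P0=NH2 P1=- P2=-
Op 2: best P0=NH2 P1=- P2=-
Op 3: best P0=NH1 P1=- P2=-
Op 4: best P0=NH2 P1=- P2=-
Op 5: best P0=NH2 P1=NH2 P2=-
Op 6: best P0=NH2 P1=NH2 P2=-
Op 7: best P0=NH2 P1=- P2=-
Op 8: best P0=NH2 P1=- P2=-
Op 9: best P0=NH2 P1=- P2=-

Answer: P0:NH2 P1:- P2:-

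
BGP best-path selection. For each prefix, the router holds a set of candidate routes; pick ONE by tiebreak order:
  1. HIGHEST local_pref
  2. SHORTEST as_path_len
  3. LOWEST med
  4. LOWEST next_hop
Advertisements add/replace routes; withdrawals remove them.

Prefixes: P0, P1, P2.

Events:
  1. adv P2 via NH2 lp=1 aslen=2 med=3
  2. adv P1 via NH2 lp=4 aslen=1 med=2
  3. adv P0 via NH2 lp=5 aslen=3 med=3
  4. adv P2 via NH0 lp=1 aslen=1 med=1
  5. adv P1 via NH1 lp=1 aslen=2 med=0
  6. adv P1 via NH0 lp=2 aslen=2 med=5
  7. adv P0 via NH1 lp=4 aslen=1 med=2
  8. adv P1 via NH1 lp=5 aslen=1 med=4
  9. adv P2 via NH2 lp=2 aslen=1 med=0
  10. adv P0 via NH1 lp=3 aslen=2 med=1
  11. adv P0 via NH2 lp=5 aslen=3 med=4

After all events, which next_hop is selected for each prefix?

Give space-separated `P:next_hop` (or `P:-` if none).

Op 1: best P0=- P1=- P2=NH2
Op 2: best P0=- P1=NH2 P2=NH2
Op 3: best P0=NH2 P1=NH2 P2=NH2
Op 4: best P0=NH2 P1=NH2 P2=NH0
Op 5: best P0=NH2 P1=NH2 P2=NH0
Op 6: best P0=NH2 P1=NH2 P2=NH0
Op 7: best P0=NH2 P1=NH2 P2=NH0
Op 8: best P0=NH2 P1=NH1 P2=NH0
Op 9: best P0=NH2 P1=NH1 P2=NH2
Op 10: best P0=NH2 P1=NH1 P2=NH2
Op 11: best P0=NH2 P1=NH1 P2=NH2

Answer: P0:NH2 P1:NH1 P2:NH2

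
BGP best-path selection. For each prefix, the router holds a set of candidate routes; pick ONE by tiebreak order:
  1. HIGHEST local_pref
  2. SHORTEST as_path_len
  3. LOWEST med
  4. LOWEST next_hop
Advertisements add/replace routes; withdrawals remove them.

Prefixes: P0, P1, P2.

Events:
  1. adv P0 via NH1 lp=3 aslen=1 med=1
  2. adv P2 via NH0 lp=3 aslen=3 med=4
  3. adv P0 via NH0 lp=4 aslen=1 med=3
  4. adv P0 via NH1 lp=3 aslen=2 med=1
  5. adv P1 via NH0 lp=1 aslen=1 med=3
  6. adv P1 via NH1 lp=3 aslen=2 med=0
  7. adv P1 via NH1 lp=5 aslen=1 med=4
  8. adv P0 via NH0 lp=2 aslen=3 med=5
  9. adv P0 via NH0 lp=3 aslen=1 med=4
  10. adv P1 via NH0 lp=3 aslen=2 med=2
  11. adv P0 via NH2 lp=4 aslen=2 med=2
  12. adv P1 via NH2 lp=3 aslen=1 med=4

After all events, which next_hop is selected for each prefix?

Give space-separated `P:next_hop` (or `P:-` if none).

Answer: P0:NH2 P1:NH1 P2:NH0

Derivation:
Op 1: best P0=NH1 P1=- P2=-
Op 2: best P0=NH1 P1=- P2=NH0
Op 3: best P0=NH0 P1=- P2=NH0
Op 4: best P0=NH0 P1=- P2=NH0
Op 5: best P0=NH0 P1=NH0 P2=NH0
Op 6: best P0=NH0 P1=NH1 P2=NH0
Op 7: best P0=NH0 P1=NH1 P2=NH0
Op 8: best P0=NH1 P1=NH1 P2=NH0
Op 9: best P0=NH0 P1=NH1 P2=NH0
Op 10: best P0=NH0 P1=NH1 P2=NH0
Op 11: best P0=NH2 P1=NH1 P2=NH0
Op 12: best P0=NH2 P1=NH1 P2=NH0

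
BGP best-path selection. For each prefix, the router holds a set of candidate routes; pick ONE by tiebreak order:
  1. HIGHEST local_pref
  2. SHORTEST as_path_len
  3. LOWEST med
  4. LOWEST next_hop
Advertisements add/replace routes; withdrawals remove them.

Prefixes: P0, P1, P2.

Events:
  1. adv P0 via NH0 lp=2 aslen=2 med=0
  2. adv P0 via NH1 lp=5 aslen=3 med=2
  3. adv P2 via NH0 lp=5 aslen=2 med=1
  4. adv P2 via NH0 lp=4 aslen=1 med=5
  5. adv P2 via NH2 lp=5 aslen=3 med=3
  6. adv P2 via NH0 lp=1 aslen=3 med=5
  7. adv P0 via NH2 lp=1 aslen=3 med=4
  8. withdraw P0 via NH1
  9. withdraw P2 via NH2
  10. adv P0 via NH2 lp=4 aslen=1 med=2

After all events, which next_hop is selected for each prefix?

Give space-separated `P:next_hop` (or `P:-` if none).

Op 1: best P0=NH0 P1=- P2=-
Op 2: best P0=NH1 P1=- P2=-
Op 3: best P0=NH1 P1=- P2=NH0
Op 4: best P0=NH1 P1=- P2=NH0
Op 5: best P0=NH1 P1=- P2=NH2
Op 6: best P0=NH1 P1=- P2=NH2
Op 7: best P0=NH1 P1=- P2=NH2
Op 8: best P0=NH0 P1=- P2=NH2
Op 9: best P0=NH0 P1=- P2=NH0
Op 10: best P0=NH2 P1=- P2=NH0

Answer: P0:NH2 P1:- P2:NH0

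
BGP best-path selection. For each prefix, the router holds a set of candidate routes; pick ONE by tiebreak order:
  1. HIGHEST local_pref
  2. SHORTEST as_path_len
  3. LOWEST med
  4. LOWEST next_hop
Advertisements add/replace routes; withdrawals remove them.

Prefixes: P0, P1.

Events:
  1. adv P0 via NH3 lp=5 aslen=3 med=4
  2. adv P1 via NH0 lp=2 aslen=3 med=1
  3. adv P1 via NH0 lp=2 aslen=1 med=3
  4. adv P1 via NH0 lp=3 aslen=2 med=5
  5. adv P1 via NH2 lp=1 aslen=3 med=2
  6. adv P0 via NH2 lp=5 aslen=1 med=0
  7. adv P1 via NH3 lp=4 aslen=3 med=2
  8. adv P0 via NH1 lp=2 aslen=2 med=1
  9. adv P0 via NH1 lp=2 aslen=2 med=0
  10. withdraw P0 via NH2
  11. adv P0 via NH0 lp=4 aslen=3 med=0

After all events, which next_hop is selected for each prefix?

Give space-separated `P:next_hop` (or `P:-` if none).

Answer: P0:NH3 P1:NH3

Derivation:
Op 1: best P0=NH3 P1=-
Op 2: best P0=NH3 P1=NH0
Op 3: best P0=NH3 P1=NH0
Op 4: best P0=NH3 P1=NH0
Op 5: best P0=NH3 P1=NH0
Op 6: best P0=NH2 P1=NH0
Op 7: best P0=NH2 P1=NH3
Op 8: best P0=NH2 P1=NH3
Op 9: best P0=NH2 P1=NH3
Op 10: best P0=NH3 P1=NH3
Op 11: best P0=NH3 P1=NH3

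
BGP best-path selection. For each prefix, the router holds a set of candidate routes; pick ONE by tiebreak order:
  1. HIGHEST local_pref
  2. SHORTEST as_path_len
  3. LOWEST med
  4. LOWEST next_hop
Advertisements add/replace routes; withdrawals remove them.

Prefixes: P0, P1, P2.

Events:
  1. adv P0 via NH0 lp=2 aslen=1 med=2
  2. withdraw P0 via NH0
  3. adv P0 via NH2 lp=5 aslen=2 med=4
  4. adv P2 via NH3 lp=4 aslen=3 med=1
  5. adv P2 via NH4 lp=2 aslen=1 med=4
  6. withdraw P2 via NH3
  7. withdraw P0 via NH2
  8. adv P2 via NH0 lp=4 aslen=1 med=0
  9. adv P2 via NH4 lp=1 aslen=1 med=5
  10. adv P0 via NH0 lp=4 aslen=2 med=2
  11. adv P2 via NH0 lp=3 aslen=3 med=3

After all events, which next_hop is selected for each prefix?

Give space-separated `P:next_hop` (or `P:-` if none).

Answer: P0:NH0 P1:- P2:NH0

Derivation:
Op 1: best P0=NH0 P1=- P2=-
Op 2: best P0=- P1=- P2=-
Op 3: best P0=NH2 P1=- P2=-
Op 4: best P0=NH2 P1=- P2=NH3
Op 5: best P0=NH2 P1=- P2=NH3
Op 6: best P0=NH2 P1=- P2=NH4
Op 7: best P0=- P1=- P2=NH4
Op 8: best P0=- P1=- P2=NH0
Op 9: best P0=- P1=- P2=NH0
Op 10: best P0=NH0 P1=- P2=NH0
Op 11: best P0=NH0 P1=- P2=NH0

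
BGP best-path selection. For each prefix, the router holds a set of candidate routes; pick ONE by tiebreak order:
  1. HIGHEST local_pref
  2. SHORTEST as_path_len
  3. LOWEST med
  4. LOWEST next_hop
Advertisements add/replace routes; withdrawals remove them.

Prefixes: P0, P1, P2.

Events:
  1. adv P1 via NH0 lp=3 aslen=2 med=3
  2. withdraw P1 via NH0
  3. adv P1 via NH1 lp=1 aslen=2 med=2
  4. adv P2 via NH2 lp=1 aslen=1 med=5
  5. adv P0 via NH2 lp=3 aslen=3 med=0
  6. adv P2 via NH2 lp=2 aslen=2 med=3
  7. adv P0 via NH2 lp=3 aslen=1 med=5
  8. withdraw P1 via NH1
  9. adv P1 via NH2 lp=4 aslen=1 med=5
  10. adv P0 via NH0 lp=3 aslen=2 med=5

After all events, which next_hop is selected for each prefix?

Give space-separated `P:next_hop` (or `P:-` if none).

Op 1: best P0=- P1=NH0 P2=-
Op 2: best P0=- P1=- P2=-
Op 3: best P0=- P1=NH1 P2=-
Op 4: best P0=- P1=NH1 P2=NH2
Op 5: best P0=NH2 P1=NH1 P2=NH2
Op 6: best P0=NH2 P1=NH1 P2=NH2
Op 7: best P0=NH2 P1=NH1 P2=NH2
Op 8: best P0=NH2 P1=- P2=NH2
Op 9: best P0=NH2 P1=NH2 P2=NH2
Op 10: best P0=NH2 P1=NH2 P2=NH2

Answer: P0:NH2 P1:NH2 P2:NH2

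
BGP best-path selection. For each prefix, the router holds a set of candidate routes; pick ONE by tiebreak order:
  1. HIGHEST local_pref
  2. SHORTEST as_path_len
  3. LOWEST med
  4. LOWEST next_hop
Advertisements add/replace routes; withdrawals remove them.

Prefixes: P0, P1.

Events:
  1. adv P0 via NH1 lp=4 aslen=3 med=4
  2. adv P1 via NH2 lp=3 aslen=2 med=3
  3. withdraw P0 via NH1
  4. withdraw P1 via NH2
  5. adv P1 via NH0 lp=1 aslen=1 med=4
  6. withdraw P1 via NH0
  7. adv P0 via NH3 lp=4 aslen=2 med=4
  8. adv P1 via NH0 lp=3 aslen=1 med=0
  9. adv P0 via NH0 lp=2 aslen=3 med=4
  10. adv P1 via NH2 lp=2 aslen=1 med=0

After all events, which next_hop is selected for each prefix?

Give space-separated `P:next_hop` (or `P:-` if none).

Op 1: best P0=NH1 P1=-
Op 2: best P0=NH1 P1=NH2
Op 3: best P0=- P1=NH2
Op 4: best P0=- P1=-
Op 5: best P0=- P1=NH0
Op 6: best P0=- P1=-
Op 7: best P0=NH3 P1=-
Op 8: best P0=NH3 P1=NH0
Op 9: best P0=NH3 P1=NH0
Op 10: best P0=NH3 P1=NH0

Answer: P0:NH3 P1:NH0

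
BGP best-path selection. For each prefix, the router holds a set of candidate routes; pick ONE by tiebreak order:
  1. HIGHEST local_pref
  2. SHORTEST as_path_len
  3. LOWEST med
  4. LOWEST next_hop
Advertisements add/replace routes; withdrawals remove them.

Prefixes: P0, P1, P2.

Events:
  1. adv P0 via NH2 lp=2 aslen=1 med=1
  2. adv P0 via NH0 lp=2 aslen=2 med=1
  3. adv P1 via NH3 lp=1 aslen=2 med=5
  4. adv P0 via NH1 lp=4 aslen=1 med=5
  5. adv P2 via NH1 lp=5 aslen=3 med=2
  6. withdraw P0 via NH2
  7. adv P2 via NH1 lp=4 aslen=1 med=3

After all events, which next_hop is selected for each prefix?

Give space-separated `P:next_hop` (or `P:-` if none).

Answer: P0:NH1 P1:NH3 P2:NH1

Derivation:
Op 1: best P0=NH2 P1=- P2=-
Op 2: best P0=NH2 P1=- P2=-
Op 3: best P0=NH2 P1=NH3 P2=-
Op 4: best P0=NH1 P1=NH3 P2=-
Op 5: best P0=NH1 P1=NH3 P2=NH1
Op 6: best P0=NH1 P1=NH3 P2=NH1
Op 7: best P0=NH1 P1=NH3 P2=NH1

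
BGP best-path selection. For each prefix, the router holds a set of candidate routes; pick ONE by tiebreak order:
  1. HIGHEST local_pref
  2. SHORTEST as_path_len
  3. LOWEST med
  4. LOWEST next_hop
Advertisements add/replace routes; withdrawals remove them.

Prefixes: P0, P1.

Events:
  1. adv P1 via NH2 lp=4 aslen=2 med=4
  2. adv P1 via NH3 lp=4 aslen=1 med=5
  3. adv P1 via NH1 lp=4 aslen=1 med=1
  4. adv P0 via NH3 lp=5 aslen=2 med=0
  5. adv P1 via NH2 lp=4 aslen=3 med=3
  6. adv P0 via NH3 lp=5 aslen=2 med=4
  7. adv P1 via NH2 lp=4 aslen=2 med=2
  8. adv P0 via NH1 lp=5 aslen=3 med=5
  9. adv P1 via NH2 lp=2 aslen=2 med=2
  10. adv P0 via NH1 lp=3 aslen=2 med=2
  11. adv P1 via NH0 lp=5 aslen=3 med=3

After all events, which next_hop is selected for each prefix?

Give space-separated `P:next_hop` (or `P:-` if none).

Op 1: best P0=- P1=NH2
Op 2: best P0=- P1=NH3
Op 3: best P0=- P1=NH1
Op 4: best P0=NH3 P1=NH1
Op 5: best P0=NH3 P1=NH1
Op 6: best P0=NH3 P1=NH1
Op 7: best P0=NH3 P1=NH1
Op 8: best P0=NH3 P1=NH1
Op 9: best P0=NH3 P1=NH1
Op 10: best P0=NH3 P1=NH1
Op 11: best P0=NH3 P1=NH0

Answer: P0:NH3 P1:NH0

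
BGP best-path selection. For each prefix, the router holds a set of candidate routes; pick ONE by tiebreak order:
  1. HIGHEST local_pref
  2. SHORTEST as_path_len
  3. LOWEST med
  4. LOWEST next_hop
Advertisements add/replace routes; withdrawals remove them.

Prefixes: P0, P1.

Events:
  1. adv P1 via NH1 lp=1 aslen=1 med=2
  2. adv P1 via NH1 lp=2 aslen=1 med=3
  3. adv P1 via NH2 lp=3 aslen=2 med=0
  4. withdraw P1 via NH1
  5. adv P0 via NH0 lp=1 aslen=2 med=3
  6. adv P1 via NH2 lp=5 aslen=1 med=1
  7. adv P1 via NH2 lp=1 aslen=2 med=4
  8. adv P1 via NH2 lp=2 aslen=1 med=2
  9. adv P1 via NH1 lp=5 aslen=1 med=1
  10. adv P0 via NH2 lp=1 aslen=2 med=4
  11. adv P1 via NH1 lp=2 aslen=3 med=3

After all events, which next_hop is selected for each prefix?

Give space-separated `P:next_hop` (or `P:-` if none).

Answer: P0:NH0 P1:NH2

Derivation:
Op 1: best P0=- P1=NH1
Op 2: best P0=- P1=NH1
Op 3: best P0=- P1=NH2
Op 4: best P0=- P1=NH2
Op 5: best P0=NH0 P1=NH2
Op 6: best P0=NH0 P1=NH2
Op 7: best P0=NH0 P1=NH2
Op 8: best P0=NH0 P1=NH2
Op 9: best P0=NH0 P1=NH1
Op 10: best P0=NH0 P1=NH1
Op 11: best P0=NH0 P1=NH2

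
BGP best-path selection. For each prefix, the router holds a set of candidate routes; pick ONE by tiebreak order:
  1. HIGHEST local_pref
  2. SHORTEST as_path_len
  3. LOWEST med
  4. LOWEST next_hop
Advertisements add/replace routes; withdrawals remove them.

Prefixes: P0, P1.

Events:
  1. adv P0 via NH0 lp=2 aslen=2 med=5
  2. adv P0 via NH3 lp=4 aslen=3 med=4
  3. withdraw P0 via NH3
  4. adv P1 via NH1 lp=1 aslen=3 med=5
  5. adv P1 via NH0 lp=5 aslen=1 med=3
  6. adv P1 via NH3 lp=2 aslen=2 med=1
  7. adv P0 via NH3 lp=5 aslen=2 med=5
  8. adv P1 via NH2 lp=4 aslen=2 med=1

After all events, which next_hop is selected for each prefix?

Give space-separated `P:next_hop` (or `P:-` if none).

Op 1: best P0=NH0 P1=-
Op 2: best P0=NH3 P1=-
Op 3: best P0=NH0 P1=-
Op 4: best P0=NH0 P1=NH1
Op 5: best P0=NH0 P1=NH0
Op 6: best P0=NH0 P1=NH0
Op 7: best P0=NH3 P1=NH0
Op 8: best P0=NH3 P1=NH0

Answer: P0:NH3 P1:NH0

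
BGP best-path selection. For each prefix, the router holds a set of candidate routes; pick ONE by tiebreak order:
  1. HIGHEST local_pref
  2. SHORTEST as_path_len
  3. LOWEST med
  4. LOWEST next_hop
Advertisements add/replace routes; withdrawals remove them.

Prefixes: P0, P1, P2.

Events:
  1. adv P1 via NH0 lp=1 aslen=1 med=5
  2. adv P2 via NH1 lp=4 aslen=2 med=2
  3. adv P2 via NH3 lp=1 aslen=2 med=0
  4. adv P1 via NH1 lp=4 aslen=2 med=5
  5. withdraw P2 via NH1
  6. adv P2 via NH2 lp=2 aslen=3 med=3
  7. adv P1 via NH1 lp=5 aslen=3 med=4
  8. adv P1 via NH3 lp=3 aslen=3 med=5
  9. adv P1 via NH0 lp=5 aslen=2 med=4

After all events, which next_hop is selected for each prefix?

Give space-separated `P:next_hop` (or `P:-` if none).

Answer: P0:- P1:NH0 P2:NH2

Derivation:
Op 1: best P0=- P1=NH0 P2=-
Op 2: best P0=- P1=NH0 P2=NH1
Op 3: best P0=- P1=NH0 P2=NH1
Op 4: best P0=- P1=NH1 P2=NH1
Op 5: best P0=- P1=NH1 P2=NH3
Op 6: best P0=- P1=NH1 P2=NH2
Op 7: best P0=- P1=NH1 P2=NH2
Op 8: best P0=- P1=NH1 P2=NH2
Op 9: best P0=- P1=NH0 P2=NH2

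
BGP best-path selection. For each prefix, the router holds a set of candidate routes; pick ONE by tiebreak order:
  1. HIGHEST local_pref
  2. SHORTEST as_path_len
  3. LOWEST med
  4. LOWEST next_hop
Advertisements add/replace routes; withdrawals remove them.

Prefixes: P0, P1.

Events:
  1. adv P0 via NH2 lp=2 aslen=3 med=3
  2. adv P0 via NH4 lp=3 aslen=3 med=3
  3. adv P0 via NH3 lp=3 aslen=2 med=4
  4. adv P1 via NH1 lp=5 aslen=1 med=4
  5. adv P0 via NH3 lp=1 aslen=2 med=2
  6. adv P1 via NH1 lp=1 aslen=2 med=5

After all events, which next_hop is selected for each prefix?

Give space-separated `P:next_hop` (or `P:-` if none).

Op 1: best P0=NH2 P1=-
Op 2: best P0=NH4 P1=-
Op 3: best P0=NH3 P1=-
Op 4: best P0=NH3 P1=NH1
Op 5: best P0=NH4 P1=NH1
Op 6: best P0=NH4 P1=NH1

Answer: P0:NH4 P1:NH1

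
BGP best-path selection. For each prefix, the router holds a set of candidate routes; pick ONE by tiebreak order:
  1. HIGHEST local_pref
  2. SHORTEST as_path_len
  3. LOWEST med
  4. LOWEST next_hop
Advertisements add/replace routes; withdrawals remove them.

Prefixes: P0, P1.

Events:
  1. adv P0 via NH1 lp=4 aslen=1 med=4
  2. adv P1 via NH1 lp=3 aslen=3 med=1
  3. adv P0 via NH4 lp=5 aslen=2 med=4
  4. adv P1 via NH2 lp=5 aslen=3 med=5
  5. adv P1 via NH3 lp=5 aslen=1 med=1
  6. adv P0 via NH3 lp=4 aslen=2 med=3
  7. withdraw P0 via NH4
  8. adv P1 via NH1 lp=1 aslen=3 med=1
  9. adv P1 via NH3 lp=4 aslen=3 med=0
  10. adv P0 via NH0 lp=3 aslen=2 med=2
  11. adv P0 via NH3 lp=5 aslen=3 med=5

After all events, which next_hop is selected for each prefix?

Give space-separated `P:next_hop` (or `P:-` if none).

Op 1: best P0=NH1 P1=-
Op 2: best P0=NH1 P1=NH1
Op 3: best P0=NH4 P1=NH1
Op 4: best P0=NH4 P1=NH2
Op 5: best P0=NH4 P1=NH3
Op 6: best P0=NH4 P1=NH3
Op 7: best P0=NH1 P1=NH3
Op 8: best P0=NH1 P1=NH3
Op 9: best P0=NH1 P1=NH2
Op 10: best P0=NH1 P1=NH2
Op 11: best P0=NH3 P1=NH2

Answer: P0:NH3 P1:NH2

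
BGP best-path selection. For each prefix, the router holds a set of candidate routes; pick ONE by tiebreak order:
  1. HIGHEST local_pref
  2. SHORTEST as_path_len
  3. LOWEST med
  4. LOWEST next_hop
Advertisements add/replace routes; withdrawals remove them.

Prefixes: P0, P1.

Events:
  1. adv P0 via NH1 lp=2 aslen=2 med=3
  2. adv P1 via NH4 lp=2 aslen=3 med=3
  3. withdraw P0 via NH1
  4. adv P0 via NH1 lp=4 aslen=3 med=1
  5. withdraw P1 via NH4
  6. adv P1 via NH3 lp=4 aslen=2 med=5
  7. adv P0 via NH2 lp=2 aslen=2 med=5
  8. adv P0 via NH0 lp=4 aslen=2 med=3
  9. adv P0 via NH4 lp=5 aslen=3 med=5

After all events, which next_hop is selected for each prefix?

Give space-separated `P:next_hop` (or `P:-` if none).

Answer: P0:NH4 P1:NH3

Derivation:
Op 1: best P0=NH1 P1=-
Op 2: best P0=NH1 P1=NH4
Op 3: best P0=- P1=NH4
Op 4: best P0=NH1 P1=NH4
Op 5: best P0=NH1 P1=-
Op 6: best P0=NH1 P1=NH3
Op 7: best P0=NH1 P1=NH3
Op 8: best P0=NH0 P1=NH3
Op 9: best P0=NH4 P1=NH3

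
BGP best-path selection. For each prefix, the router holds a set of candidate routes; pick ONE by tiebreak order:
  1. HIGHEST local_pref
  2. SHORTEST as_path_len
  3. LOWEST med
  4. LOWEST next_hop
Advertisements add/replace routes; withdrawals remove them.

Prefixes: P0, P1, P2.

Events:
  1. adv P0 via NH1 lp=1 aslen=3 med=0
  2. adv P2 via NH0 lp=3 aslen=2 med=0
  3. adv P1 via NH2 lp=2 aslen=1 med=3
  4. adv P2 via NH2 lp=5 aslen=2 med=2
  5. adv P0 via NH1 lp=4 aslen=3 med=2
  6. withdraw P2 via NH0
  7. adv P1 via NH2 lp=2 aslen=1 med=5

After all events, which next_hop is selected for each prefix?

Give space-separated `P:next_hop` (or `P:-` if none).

Answer: P0:NH1 P1:NH2 P2:NH2

Derivation:
Op 1: best P0=NH1 P1=- P2=-
Op 2: best P0=NH1 P1=- P2=NH0
Op 3: best P0=NH1 P1=NH2 P2=NH0
Op 4: best P0=NH1 P1=NH2 P2=NH2
Op 5: best P0=NH1 P1=NH2 P2=NH2
Op 6: best P0=NH1 P1=NH2 P2=NH2
Op 7: best P0=NH1 P1=NH2 P2=NH2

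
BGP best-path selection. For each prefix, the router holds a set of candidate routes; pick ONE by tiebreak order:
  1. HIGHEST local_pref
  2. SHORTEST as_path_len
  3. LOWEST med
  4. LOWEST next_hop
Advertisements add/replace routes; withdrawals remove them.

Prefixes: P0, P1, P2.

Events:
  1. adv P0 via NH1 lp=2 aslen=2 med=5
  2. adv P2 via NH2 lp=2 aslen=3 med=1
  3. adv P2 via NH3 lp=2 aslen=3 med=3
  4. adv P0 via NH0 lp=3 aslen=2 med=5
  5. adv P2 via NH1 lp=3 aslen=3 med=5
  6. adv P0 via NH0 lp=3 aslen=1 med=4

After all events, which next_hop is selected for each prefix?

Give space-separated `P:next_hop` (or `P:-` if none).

Answer: P0:NH0 P1:- P2:NH1

Derivation:
Op 1: best P0=NH1 P1=- P2=-
Op 2: best P0=NH1 P1=- P2=NH2
Op 3: best P0=NH1 P1=- P2=NH2
Op 4: best P0=NH0 P1=- P2=NH2
Op 5: best P0=NH0 P1=- P2=NH1
Op 6: best P0=NH0 P1=- P2=NH1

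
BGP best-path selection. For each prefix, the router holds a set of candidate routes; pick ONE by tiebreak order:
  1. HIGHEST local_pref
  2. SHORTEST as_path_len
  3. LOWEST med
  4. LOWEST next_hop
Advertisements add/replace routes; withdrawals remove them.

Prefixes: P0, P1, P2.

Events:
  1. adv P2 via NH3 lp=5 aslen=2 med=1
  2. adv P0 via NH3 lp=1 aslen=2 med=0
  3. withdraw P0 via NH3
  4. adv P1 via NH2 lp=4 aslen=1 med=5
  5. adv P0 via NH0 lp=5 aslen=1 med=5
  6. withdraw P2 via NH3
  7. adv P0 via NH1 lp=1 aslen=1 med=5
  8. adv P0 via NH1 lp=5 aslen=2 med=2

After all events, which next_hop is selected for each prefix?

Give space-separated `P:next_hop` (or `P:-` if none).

Answer: P0:NH0 P1:NH2 P2:-

Derivation:
Op 1: best P0=- P1=- P2=NH3
Op 2: best P0=NH3 P1=- P2=NH3
Op 3: best P0=- P1=- P2=NH3
Op 4: best P0=- P1=NH2 P2=NH3
Op 5: best P0=NH0 P1=NH2 P2=NH3
Op 6: best P0=NH0 P1=NH2 P2=-
Op 7: best P0=NH0 P1=NH2 P2=-
Op 8: best P0=NH0 P1=NH2 P2=-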